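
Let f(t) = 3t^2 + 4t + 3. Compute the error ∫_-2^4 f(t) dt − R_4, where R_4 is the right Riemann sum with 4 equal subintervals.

Exact integral: ∫_-2^4 f(t) dt = 114.
R_4 = 165.75.
Error = 114 − 165.75 = -51.75.

-51.75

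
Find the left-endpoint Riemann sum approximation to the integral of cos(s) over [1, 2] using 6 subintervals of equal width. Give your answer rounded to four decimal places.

0.1474

Δs = (2 − 1)/6 = 1/6.
Left endpoints: 1, 7/6, 4/3, 1.5, 5/3, 11/6.
f(1) ≈ 0.5403, f(7/6) ≈ 0.3932, f(4/3) ≈ 0.2352, f(1.5) ≈ 0.0707, f(5/3) ≈ -0.0957, f(11/6) ≈ -0.2595.
Sum = Δs · [f(1) + f(7/6) + f(4/3) + ...].
Sum ≈ 0.1474.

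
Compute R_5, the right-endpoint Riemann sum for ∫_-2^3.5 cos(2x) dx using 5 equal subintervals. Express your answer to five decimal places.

0.74621

Δx = (3.5 − (-2))/5 = 1.1.
Right endpoints: -0.9, 0.2, 1.3, 2.4, 3.5.
f(-0.9) ≈ -0.22720, f(0.2) ≈ 0.92106, f(1.3) ≈ -0.85689, f(2.4) ≈ 0.08750, f(3.5) ≈ 0.75390.
Sum = Δx · [f(-0.9) + f(0.2) + f(1.3) + f(2.4) + f(3.5)].
Sum ≈ 0.74621.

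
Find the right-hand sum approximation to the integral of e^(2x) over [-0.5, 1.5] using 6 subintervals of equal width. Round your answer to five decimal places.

Δx = (1.5 − (-0.5))/6 = 1/3.
Right endpoints: -1/6, 1/6, 0.5, 5/6, 7/6, 1.5.
f(-1/6) ≈ 0.71653, f(1/6) ≈ 1.39561, f(0.5) ≈ 2.71828, f(5/6) ≈ 5.29449, f(7/6) ≈ 10.31226, f(1.5) ≈ 20.08554.
Sum = Δx · [f(-1/6) + f(1/6) + f(0.5) + ...].
Sum ≈ 13.50757.

13.50757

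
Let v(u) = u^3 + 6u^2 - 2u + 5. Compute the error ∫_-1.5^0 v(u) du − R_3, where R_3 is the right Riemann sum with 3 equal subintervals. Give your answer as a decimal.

Exact integral: ∫_-1.5^0 v(u) du = 15.234375.
R_3 = 12.1875.
Error = 15.234375 − 12.1875 = 3.046875.

3.046875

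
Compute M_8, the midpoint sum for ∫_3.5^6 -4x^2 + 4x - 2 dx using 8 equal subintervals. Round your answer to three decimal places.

-188.252

Δx = (6 − 3.5)/8 = 0.3125.
Midpoints: 3.65625, 3.96875, 4.28125, 4.59375, 4.90625, 5.21875, 5.53125, 5.84375.
f(3.65625) = -40.84765625, f(3.96875) = -49.12890625, f(4.28125) = -58.19140625, f(4.59375) = -68.03515625, f(4.90625) = -78.66015625, f(5.21875) = -90.06640625, f(5.53125) = -102.25390625, f(5.84375) = -115.22265625.
Sum = Δx · [f(3.65625) + f(3.96875) + f(4.28125) + ...].
Sum ≈ -188.252.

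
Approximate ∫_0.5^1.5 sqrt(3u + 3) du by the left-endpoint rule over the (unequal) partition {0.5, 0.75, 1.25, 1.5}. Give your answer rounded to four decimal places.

2.3255

Subinterval widths: 0.25, 0.5, 0.25.
Left endpoints: 0.5, 0.75, 1.25.
f(0.5) ≈ 2.1213, f(0.75) ≈ 2.2913, f(1.25) ≈ 2.5981.
Sum = Σ Δu_i · f(u_i).
Sum ≈ 2.3255.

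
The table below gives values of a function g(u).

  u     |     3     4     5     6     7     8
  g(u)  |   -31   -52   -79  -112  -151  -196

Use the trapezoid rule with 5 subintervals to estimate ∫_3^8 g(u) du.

Δu = 1.
T_5 = (1/2)·[(-31) + 2·(-52) + 2·(-79) + 2·(-112) + 2·(-151) + (-196)] = -507.5.

-507.5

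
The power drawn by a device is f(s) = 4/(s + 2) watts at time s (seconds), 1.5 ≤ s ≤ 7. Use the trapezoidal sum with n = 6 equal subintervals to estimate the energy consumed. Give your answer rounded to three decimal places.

Δs = (7 − 1.5)/6 = 11/12.
f(1.5) = 8/7, f(29/12) = 48/53, f(10/3) = 0.75, f(4.25) = 0.64, f(31/6) = 24/43, f(73/12) = 48/97, f(7) = 4/9.
T_6 = (Δs/2)·[f(s_0) + 2f(s_1) + ... + 2f(s_{5}) + f(s_6)].
Sum ≈ 3.797.

3.797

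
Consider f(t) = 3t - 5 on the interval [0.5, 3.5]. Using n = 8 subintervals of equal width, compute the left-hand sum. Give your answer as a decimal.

Δt = (3.5 − 0.5)/8 = 0.375.
Left endpoints: 0.5, 0.875, 1.25, 1.625, 2, 2.375, 2.75, 3.125.
f(0.5) = -3.5, f(0.875) = -2.375, f(1.25) = -1.25, f(1.625) = -0.125, f(2) = 1, f(2.375) = 2.125, f(2.75) = 3.25, f(3.125) = 4.375.
Sum = Δt · [f(0.5) + f(0.875) + f(1.25) + ...].
Sum = 1.3125.

1.3125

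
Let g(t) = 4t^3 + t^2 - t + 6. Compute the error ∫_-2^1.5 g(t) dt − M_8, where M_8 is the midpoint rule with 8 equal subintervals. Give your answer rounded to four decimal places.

Exact integral: ∫_-2^1.5 g(t) dt ≈ 14.729167.
M_8 ≈ 14.840820.
Error ≈ 14.729167 − 14.840820 ≈ -0.1117.

-0.1117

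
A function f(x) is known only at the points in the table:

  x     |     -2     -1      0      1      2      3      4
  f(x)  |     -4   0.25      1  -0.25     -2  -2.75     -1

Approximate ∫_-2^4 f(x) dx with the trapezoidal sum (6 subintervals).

-6.25

Δx = 1.
T_6 = (1/2)·[(-4) + 2·0.25 + 2·1 + 2·(-0.25) + 2·(-2) + 2·(-2.75) + (-1)] = -6.25.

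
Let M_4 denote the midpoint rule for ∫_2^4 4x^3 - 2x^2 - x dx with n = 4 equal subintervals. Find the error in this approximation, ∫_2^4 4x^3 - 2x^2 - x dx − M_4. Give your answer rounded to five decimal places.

Exact integral: ∫_2^4 f(x) dx ≈ 196.6666667.
M_4 = 195.25.
Error ≈ 196.6666667 − 195.25 ≈ 1.41667.

1.41667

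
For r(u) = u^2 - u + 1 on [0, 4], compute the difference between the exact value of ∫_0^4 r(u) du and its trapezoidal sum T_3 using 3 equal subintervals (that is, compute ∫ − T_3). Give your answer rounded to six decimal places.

Exact integral: ∫_0^4 r(u) du ≈ 17.33333333.
T_3 ≈ 18.51851852.
Error ≈ 17.33333333 − 18.51851852 ≈ -1.185185.

-1.185185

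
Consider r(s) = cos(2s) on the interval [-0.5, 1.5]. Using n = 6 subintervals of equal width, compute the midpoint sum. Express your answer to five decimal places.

Δs = (1.5 − (-0.5))/6 = 1/3.
Midpoints: -1/3, 0, 1/3, 2/3, 1, 4/3.
r(-1/3) ≈ 0.78589, r(0) ≈ 1.00000, r(1/3) ≈ 0.78589, r(2/3) ≈ 0.23524, r(1) ≈ -0.41615, r(4/3) ≈ -0.88933.
Sum = Δs · [r(-1/3) + r(0) + r(1/3) + ...].
Sum ≈ 0.50051.

0.50051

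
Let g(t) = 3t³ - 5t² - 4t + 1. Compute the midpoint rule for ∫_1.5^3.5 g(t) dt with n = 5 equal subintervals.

24.45

Δt = (3.5 − 1.5)/5 = 0.4.
Midpoints: 1.7, 2.1, 2.5, 2.9, 3.3.
g(1.7) = -5.511, g(2.1) = -1.667, g(2.5) = 6.625, g(2.9) = 20.517, g(3.3) = 41.161.
Sum = Δt · [g(1.7) + g(2.1) + g(2.5) + g(2.9) + g(3.3)].
Sum = 24.45.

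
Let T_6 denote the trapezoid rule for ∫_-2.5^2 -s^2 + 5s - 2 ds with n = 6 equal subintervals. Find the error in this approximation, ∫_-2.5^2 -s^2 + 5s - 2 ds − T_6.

0.421875

Exact integral: ∫_-2.5^2 f(s) ds = -22.5.
T_6 = -22.921875.
Error = -22.5 − (-22.921875) = 0.421875.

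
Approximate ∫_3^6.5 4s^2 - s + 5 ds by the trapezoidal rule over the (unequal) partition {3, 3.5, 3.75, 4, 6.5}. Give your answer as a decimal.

Subinterval widths: 0.5, 0.25, 0.25, 2.5.
f(3) = 38, f(3.5) = 50.5, f(3.75) = 57.5, f(4) = 65, f(6.5) = 167.5.
On each subinterval the trapezoid contributes (Δs_i/2)·[f(s_{i-1}) + f(s_i)].
Sum = 341.5625.

341.5625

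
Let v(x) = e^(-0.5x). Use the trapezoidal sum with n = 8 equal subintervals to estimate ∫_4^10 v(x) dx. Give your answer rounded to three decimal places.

0.260

Δx = (10 − 4)/8 = 0.75.
v(4) ≈ 0.135, v(4.75) ≈ 0.093, v(5.5) ≈ 0.064, v(6.25) ≈ 0.044, v(7) ≈ 0.030, v(7.75) ≈ 0.021, v(8.5) ≈ 0.014, v(9.25) ≈ 0.010, v(10) ≈ 0.007.
T_8 = (Δx/2)·[v(x_0) + 2v(x_1) + ... + 2v(x_{7}) + v(x_8)].
Sum ≈ 0.260.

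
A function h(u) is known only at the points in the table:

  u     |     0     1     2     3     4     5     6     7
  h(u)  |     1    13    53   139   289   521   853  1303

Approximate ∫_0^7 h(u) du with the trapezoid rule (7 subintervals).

2520

Δu = 1.
T_7 = (1/2)·[1 + 2·13 + 2·53 + 2·139 + 2·289 + 2·521 + 2·853 + 1303] = 2520.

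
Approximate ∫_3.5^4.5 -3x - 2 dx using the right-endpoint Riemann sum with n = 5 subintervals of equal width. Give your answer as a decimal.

Δx = (4.5 − 3.5)/5 = 0.2.
Right endpoints: 3.7, 3.9, 4.1, 4.3, 4.5.
f(3.7) = -13.1, f(3.9) = -13.7, f(4.1) = -14.3, f(4.3) = -14.9, f(4.5) = -15.5.
Sum = Δx · [f(3.7) + f(3.9) + f(4.1) + f(4.3) + f(4.5)].
Sum = -14.3.

-14.3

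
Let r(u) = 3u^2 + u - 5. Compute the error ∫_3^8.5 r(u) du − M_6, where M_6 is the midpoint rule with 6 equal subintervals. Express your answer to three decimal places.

Exact integral: ∫_3^8.5 r(u) du = 591.25.
M_6 ≈ 590.09462.
Error ≈ 591.25 − 590.09462 ≈ 1.155.

1.155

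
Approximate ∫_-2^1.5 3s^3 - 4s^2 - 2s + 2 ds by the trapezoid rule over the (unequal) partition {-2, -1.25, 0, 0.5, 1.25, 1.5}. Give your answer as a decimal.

Subinterval widths: 0.75, 1.25, 0.5, 0.75, 0.25.
f(-2) = -34, f(-1.25) = -7.609375, f(0) = 2, f(0.5) = 0.375, f(1.25) = -0.890625, f(1.5) = 0.125.
On each subinterval the trapezoid contributes (Δs_i/2)·[f(s_{i-1}) + f(s_i)].
Sum = -18.8046875.

-18.8046875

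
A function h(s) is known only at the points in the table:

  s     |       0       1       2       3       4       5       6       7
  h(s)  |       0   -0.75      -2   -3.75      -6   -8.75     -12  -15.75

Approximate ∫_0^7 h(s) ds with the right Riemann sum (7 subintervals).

-49

Δs = 1.
Sum = 1·[(-0.75) + (-2) + (-3.75) + (-6) + (-8.75) + (-12) + (-15.75)] = -49.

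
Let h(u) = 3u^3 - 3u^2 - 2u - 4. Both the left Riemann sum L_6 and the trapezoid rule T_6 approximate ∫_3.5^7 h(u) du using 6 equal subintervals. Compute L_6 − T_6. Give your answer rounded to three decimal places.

L_6 ≈ 1117.70009.
T_6 ≈ 1346.11155.
L_6 − T_6 ≈ -228.411.

-228.411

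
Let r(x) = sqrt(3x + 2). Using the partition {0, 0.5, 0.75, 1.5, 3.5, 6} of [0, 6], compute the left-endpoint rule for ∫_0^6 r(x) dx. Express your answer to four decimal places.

Subinterval widths: 0.5, 0.25, 0.75, 2, 2.5.
Left endpoints: 0, 0.5, 0.75, 1.5, 3.5.
r(0) ≈ 1.4142, r(0.5) ≈ 1.8708, r(0.75) ≈ 2.0616, r(1.5) ≈ 2.5495, r(3.5) ≈ 3.5355.
Sum = Σ Δx_i · r(x_i).
Sum ≈ 16.6588.

16.6588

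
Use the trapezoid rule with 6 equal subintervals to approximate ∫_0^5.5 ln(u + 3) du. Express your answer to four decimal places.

Δu = (5.5 − 0)/6 = 11/12.
f(0) ≈ 1.0986, f(11/12) ≈ 1.3652, f(11/6) ≈ 1.5755, f(2.75) ≈ 1.7492, f(11/3) ≈ 1.8971, f(55/12) ≈ 2.0260, f(5.5) ≈ 2.1401.
T_6 = (Δu/2)·[f(u_0) + 2f(u_1) + ... + 2f(u_{5}) + f(u_6)].
Sum ≈ 9.3797.

9.3797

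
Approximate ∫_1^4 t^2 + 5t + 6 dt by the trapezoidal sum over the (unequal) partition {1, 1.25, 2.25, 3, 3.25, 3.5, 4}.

Subinterval widths: 0.25, 1, 0.75, 0.25, 0.25, 0.5.
f(1) = 12, f(1.25) = 13.8125, f(2.25) = 22.3125, f(3) = 30, f(3.25) = 32.8125, f(3.5) = 35.75, f(4) = 42.
On each subinterval the trapezoid contributes (Δt_i/2)·[f(t_{i-1}) + f(t_i)].
Sum = 76.765625.

76.765625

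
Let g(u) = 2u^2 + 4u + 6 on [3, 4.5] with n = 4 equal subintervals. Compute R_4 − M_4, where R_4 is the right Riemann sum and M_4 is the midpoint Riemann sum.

R_4 = 79.6640625.
M_4 = 74.21484375.
R_4 − M_4 = 5.44921875.

5.44921875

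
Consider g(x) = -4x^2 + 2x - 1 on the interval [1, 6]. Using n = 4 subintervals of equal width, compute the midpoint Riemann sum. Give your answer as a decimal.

-254.0625

Δx = (6 − 1)/4 = 1.25.
Midpoints: 1.625, 2.875, 4.125, 5.375.
g(1.625) = -8.3125, g(2.875) = -28.3125, g(4.125) = -60.8125, g(5.375) = -105.8125.
Sum = Δx · [g(1.625) + g(2.875) + g(4.125) + g(5.375)].
Sum = -254.0625.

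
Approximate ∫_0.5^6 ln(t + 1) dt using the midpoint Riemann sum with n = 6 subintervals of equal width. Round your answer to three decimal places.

7.531

Δt = (6 − 0.5)/6 = 11/12.
Midpoints: 23/24, 1.875, 67/24, 89/24, 4.625, 133/24.
f(23/24) ≈ 0.672, f(1.875) ≈ 1.056, f(67/24) ≈ 1.333, f(89/24) ≈ 1.549, f(4.625) ≈ 1.727, f(133/24) ≈ 1.878.
Sum = Δt · [f(23/24) + f(1.875) + f(67/24) + ...].
Sum ≈ 7.531.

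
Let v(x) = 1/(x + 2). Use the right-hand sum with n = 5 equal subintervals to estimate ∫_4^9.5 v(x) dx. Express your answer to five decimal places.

Δx = (9.5 − 4)/5 = 1.1.
Right endpoints: 5.1, 6.2, 7.3, 8.4, 9.5.
v(5.1) = 10/71, v(6.2) = 5/41, v(7.3) = 10/93, v(8.4) = 5/52, v(9.5) = 2/23.
Sum = Δx · [v(5.1) + v(6.2) + v(7.3) + v(8.4) + v(9.5)].
Sum ≈ 0.60878.

0.60878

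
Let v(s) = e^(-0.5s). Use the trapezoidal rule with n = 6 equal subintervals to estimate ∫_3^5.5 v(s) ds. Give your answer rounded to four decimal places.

Δs = (5.5 − 3)/6 = 5/12.
v(3) ≈ 0.2231, v(41/12) ≈ 0.1812, v(23/6) ≈ 0.1471, v(4.25) ≈ 0.1194, v(14/3) ≈ 0.0970, v(61/12) ≈ 0.0787, v(5.5) ≈ 0.0639.
T_6 = (Δs/2)·[v(s_0) + 2v(s_1) + ... + 2v(s_{5}) + v(s_6)].
Sum ≈ 0.3196.

0.3196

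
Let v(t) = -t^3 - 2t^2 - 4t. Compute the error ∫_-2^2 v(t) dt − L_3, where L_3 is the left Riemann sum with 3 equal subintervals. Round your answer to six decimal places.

-18.962963

Exact integral: ∫_-2^2 v(t) dt ≈ -10.66666667.
L_3 ≈ 8.29629630.
Error ≈ -10.66666667 − 8.29629630 ≈ -18.962963.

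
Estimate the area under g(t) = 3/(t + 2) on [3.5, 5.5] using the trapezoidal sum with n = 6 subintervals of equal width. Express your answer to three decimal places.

Δt = (5.5 − 3.5)/6 = 1/3.
g(3.5) = 6/11, g(23/6) = 18/35, g(25/6) = 18/37, g(4.5) = 6/13, g(29/6) = 18/41, g(31/6) = 18/43, g(5.5) = 0.4.
T_6 = (Δt/2)·[g(t_0) + 2g(t_1) + ... + 2g(t_{5}) + g(t_6)].
Sum ≈ 0.931.

0.931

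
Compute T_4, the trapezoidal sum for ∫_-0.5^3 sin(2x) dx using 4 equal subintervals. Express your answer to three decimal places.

Δx = (3 − (-0.5))/4 = 0.875.
f(-0.5) ≈ -0.841, f(0.375) ≈ 0.682, f(1.25) ≈ 0.598, f(2.125) ≈ -0.895, f(3) ≈ -0.279.
T_4 = (Δx/2)·[f(x_0) + 2f(x_1) + 2f(x_2) + 2f(x_3) + f(x_4)].
Sum ≈ -0.153.

-0.153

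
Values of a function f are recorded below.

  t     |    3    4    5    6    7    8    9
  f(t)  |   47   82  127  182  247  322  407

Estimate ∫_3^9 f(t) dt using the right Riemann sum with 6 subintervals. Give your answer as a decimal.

Δt = 1.
Sum = 1·[82 + 127 + 182 + 247 + 322 + 407] = 1367.

1367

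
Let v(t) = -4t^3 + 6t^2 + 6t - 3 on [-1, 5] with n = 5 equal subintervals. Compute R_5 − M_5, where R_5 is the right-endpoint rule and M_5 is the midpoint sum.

R_5 = -538.32.
M_5 = -305.04.
R_5 − M_5 = -233.28.

-233.28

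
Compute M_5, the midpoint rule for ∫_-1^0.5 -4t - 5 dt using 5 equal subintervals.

-6

Δt = (0.5 − (-1))/5 = 0.3.
Midpoints: -0.85, -0.55, -0.25, 0.05, 0.35.
f(-0.85) = -1.6, f(-0.55) = -2.8, f(-0.25) = -4, f(0.05) = -5.2, f(0.35) = -6.4.
Sum = Δt · [f(-0.85) + f(-0.55) + f(-0.25) + f(0.05) + f(0.35)].
Sum = -6.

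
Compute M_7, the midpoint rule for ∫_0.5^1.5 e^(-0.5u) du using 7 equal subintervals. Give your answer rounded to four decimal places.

Δu = (1.5 − 0.5)/7 = 1/7.
Midpoints: 4/7, 5/7, 6/7, 1, 8/7, 9/7, 10/7.
f(4/7) ≈ 0.7515, f(5/7) ≈ 0.6997, f(6/7) ≈ 0.6514, f(1) ≈ 0.6065, f(8/7) ≈ 0.5647, f(9/7) ≈ 0.5258, f(10/7) ≈ 0.4895.
Sum = Δu · [f(4/7) + f(5/7) + f(6/7) + ...].
Sum ≈ 0.6127.

0.6127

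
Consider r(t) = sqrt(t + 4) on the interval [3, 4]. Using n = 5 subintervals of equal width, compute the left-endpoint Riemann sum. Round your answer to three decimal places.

2.720

Δt = (4 − 3)/5 = 0.2.
Left endpoints: 3, 3.2, 3.4, 3.6, 3.8.
r(3) ≈ 2.646, r(3.2) ≈ 2.683, r(3.4) ≈ 2.720, r(3.6) ≈ 2.757, r(3.8) ≈ 2.793.
Sum = Δt · [r(3) + r(3.2) + r(3.4) + r(3.6) + r(3.8)].
Sum ≈ 2.720.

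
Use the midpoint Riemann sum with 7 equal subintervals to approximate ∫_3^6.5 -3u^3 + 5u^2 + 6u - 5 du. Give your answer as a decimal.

-780.3359375

Δu = (6.5 − 3)/7 = 0.5.
Midpoints: 3.25, 3.75, 4.25, 4.75, 5.25, 5.75, 6.25.
f(3.25) = -35.671875, f(3.75) = -70.390625, f(4.25) = -119.484375, f(4.75) = -185.203125, f(5.25) = -269.796875, f(5.75) = -375.515625, f(6.25) = -504.609375.
Sum = Δu · [f(3.25) + f(3.75) + f(4.25) + ...].
Sum = -780.3359375.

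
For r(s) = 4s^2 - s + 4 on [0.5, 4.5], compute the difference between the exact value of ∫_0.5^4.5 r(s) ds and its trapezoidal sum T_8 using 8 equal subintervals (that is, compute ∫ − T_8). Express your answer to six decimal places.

-0.666667

Exact integral: ∫_0.5^4.5 r(s) ds ≈ 127.33333333.
T_8 = 128.
Error ≈ 127.33333333 − 128 ≈ -0.666667.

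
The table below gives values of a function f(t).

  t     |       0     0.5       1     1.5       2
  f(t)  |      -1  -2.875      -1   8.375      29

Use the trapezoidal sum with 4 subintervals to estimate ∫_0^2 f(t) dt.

Δt = 0.5.
T_4 = (0.5/2)·[(-1) + 2·(-2.875) + 2·(-1) + 2·8.375 + 29] = 9.25.

9.25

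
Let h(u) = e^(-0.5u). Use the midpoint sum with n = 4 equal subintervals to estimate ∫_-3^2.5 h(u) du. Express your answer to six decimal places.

8.227378

Δu = (2.5 − (-3))/4 = 1.375.
Midpoints: -2.3125, -0.9375, 0.4375, 1.8125.
h(-2.3125) ≈ 3.177993, h(-0.9375) ≈ 1.597995, h(0.4375) ≈ 0.803523, h(1.8125) ≈ 0.404037.
Sum = Δu · [h(-2.3125) + h(-0.9375) + h(0.4375) + h(1.8125)].
Sum ≈ 8.227378.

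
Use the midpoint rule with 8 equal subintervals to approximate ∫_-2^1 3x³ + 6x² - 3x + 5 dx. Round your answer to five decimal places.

26.19727

Δx = (1 − (-2))/8 = 0.375.
Midpoints: -1.8125, -1.4375, -1.0625, -0.6875, -0.3125, 0.0625, 0.4375, 0.8125.
f(-1.8125) = 50321/4096, f(-1.4375) = 52427/4096, f(-1.0625) = 46541/4096, f(-0.6875) = 36551/4096, f(-0.3125) = 26345/4096, f(0.0625) = 19811/4096, f(0.4375) = 20837/4096, f(0.8125) = 33311/4096.
Sum = Δx · [f(-1.8125) + f(-1.4375) + f(-1.0625) + ...].
Sum ≈ 26.19727.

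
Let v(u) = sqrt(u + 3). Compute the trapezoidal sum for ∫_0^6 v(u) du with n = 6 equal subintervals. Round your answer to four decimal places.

Δu = (6 − 0)/6 = 1.
v(0) ≈ 1.7321, v(1) ≈ 2.0000, v(2) ≈ 2.2361, v(3) ≈ 2.4495, v(4) ≈ 2.6458, v(5) ≈ 2.8284, v(6) ≈ 3.0000.
T_6 = (Δu/2)·[v(u_0) + 2v(u_1) + ... + 2v(u_{5}) + v(u_6)].
Sum ≈ 14.5258.

14.5258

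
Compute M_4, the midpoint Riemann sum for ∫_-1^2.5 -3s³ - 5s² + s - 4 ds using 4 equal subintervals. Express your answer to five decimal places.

-65.00635

Δs = (2.5 − (-1))/4 = 0.875.
Midpoints: -0.5625, 0.3125, 1.1875, 2.0625.
f(-0.5625) = -22981/4096, f(0.3125) = -17479/4096, f(1.1875) = -60977/4096, f(2.0625) = -202867/4096.
Sum = Δs · [f(-0.5625) + f(0.3125) + f(1.1875) + f(2.0625)].
Sum ≈ -65.00635.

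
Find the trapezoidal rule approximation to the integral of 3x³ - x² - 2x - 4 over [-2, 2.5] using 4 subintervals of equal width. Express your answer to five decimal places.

Δx = (2.5 − (-2))/4 = 1.125.
f(-2) = -28, f(-0.875) = -2573/512, f(0.25) = -4.515625, f(1.375) = -431/512, f(2.5) = 31.625.
T_4 = (Δx/2)·[f(x_0) + 2f(x_1) + 2f(x_2) + 2f(x_3) + f(x_4)].
Sum ≈ -9.64160.

-9.64160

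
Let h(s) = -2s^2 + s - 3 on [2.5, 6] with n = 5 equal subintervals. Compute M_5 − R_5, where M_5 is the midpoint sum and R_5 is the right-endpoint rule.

M_5 = -128.9225.
R_5 = -149.38.
M_5 − R_5 = 20.4575.

20.4575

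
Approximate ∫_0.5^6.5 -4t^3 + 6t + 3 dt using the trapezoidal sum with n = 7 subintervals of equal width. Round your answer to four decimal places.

Δt = (6.5 − 0.5)/7 = 6/7.
f(0.5) = 5.5, f(19/14) = 785/686, f(31/14) = -18619/686, f(43/14) = -64807/686, f(55/14) = -148147/686, f(67/14) = -279007/686, f(79/14) = -467755/686, f(6.5) = -1056.5.
T_7 = (Δt/2)·[f(t_0) + 2f(t_1) + ... + 2f(t_{6}) + f(t_7)].
Sum ≈ -1671.8571.

-1671.8571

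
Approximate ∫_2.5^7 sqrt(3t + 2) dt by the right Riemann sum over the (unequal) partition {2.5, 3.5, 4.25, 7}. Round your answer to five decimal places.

Subinterval widths: 1, 0.75, 2.75.
Right endpoints: 3.5, 4.25, 7.
f(3.5) ≈ 3.53553, f(4.25) ≈ 3.84057, f(7) ≈ 4.79583.
Sum = Σ Δt_i · f(t_i).
Sum ≈ 19.60450.

19.60450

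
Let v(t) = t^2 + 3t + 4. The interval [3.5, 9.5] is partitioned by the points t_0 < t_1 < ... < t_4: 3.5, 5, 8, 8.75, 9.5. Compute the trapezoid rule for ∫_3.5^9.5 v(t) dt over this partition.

Subinterval widths: 1.5, 3, 0.75, 0.75.
v(3.5) = 26.75, v(5) = 44, v(8) = 92, v(8.75) = 106.8125, v(9.5) = 122.75.
On each subinterval the trapezoid contributes (Δt_i/2)·[v(t_{i-1}) + v(t_i)].
Sum = 417.703125.

417.703125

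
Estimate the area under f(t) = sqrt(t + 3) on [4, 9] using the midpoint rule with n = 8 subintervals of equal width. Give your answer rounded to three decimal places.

15.367

Δt = (9 − 4)/8 = 0.625.
Midpoints: 4.3125, 4.9375, 5.5625, 6.1875, 6.8125, 7.4375, 8.0625, 8.6875.
f(4.3125) ≈ 2.704, f(4.9375) ≈ 2.817, f(5.5625) ≈ 2.926, f(6.1875) ≈ 3.031, f(6.8125) ≈ 3.132, f(7.4375) ≈ 3.231, f(8.0625) ≈ 3.326, f(8.6875) ≈ 3.419.
Sum = Δt · [f(4.3125) + f(4.9375) + f(5.5625) + ...].
Sum ≈ 15.367.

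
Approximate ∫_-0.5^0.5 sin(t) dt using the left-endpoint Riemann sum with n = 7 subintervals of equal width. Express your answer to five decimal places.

Δt = (0.5 − (-0.5))/7 = 1/7.
Left endpoints: -0.5, -5/14, -3/14, -1/14, 1/14, 3/14, 5/14.
f(-0.5) ≈ -0.47943, f(-5/14) ≈ -0.34960, f(-3/14) ≈ -0.21265, f(-1/14) ≈ -0.07137, f(1/14) ≈ 0.07137, f(3/14) ≈ 0.21265, f(5/14) ≈ 0.34960.
Sum = Δt · [f(-0.5) + f(-5/14) + f(-3/14) + ...].
Sum ≈ -0.06849.

-0.06849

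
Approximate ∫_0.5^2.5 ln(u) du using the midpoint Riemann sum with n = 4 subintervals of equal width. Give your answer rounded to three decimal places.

0.653

Δu = (2.5 − 0.5)/4 = 0.5.
Midpoints: 0.75, 1.25, 1.75, 2.25.
f(0.75) ≈ -0.288, f(1.25) ≈ 0.223, f(1.75) ≈ 0.560, f(2.25) ≈ 0.811.
Sum = Δu · [f(0.75) + f(1.25) + f(1.75) + f(2.25)].
Sum ≈ 0.653.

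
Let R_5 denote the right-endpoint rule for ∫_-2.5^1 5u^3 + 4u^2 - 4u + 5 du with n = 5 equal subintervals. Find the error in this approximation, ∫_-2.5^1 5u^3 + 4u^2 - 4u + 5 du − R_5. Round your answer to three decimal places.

Exact integral: ∫_-2.5^1 f(u) du ≈ 2.58854.
R_5 = 17.36.
Error ≈ 2.58854 − 17.36 ≈ -14.771.

-14.771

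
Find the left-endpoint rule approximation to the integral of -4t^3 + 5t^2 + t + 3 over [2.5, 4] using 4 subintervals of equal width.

-101.2734375

Δt = (4 − 2.5)/4 = 0.375.
Left endpoints: 2.5, 2.875, 3.25, 3.625.
f(2.5) = -25.75, f(2.875) = -47.8515625, f(3.25) = -78.25, f(3.625) = -118.2109375.
Sum = Δt · [f(2.5) + f(2.875) + f(3.25) + f(3.625)].
Sum = -101.2734375.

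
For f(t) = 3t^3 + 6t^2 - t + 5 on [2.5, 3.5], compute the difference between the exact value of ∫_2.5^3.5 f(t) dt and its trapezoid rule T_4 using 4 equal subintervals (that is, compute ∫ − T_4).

Exact integral: ∫_2.5^3.5 f(t) dt = 139.75.
T_4 = 140.09375.
Error = 139.75 − 140.09375 = -0.34375.

-0.34375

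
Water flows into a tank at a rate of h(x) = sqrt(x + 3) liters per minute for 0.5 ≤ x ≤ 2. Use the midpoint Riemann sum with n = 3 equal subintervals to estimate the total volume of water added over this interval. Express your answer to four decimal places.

Δx = (2 − 0.5)/3 = 0.5.
Midpoints: 0.75, 1.25, 1.75.
h(0.75) ≈ 1.9365, h(1.25) ≈ 2.0616, h(1.75) ≈ 2.1794.
Sum = Δx · [h(0.75) + h(1.25) + h(1.75)].
Sum ≈ 3.0887.

3.0887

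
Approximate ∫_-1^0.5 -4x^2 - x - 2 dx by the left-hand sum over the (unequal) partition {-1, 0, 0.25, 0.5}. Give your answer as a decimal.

Subinterval widths: 1, 0.25, 0.25.
Left endpoints: -1, 0, 0.25.
f(-1) = -5, f(0) = -2, f(0.25) = -2.5.
Sum = Σ Δx_i · f(x_i).
Sum = -6.125.

-6.125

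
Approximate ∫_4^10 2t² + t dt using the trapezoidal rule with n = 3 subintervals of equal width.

Δt = (10 − 4)/3 = 2.
f(4) = 36, f(6) = 78, f(8) = 136, f(10) = 210.
T_3 = (Δt/2)·[f(t_0) + 2f(t_1) + 2f(t_2) + f(t_3)].
Sum = 674.

674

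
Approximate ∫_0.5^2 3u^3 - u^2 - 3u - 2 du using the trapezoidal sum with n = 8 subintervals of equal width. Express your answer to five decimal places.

0.79321

Δu = (2 − 0.5)/8 = 0.1875.
f(0.5) = -3.375, f(0.6875) = -14583/4096, f(0.875) = -1731/512, f(1.0625) = -11133/4096, f(1.25) = -1.453125, f(1.4375) = 2181/4096, f(1.625) = 1719/512, f(1.8125) = 29247/4096, f(2) = 12.
T_8 = (Δu/2)·[f(u_0) + 2f(u_1) + ... + 2f(u_{7}) + f(u_8)].
Sum ≈ 0.79321.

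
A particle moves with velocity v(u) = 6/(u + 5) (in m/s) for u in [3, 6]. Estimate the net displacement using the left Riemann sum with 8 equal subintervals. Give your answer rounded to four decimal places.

Δu = (6 − 3)/8 = 0.375.
Left endpoints: 3, 3.375, 3.75, 4.125, 4.5, 4.875, 5.25, 5.625.
v(3) = 0.75, v(3.375) = 48/67, v(3.75) = 24/35, v(4.125) = 48/73, v(4.5) = 12/19, v(4.875) = 48/79, v(5.25) = 24/41, v(5.625) = 48/85.
Sum = Δu · [v(3) + v(3.375) + v(3.75) + ...].
Sum ≈ 1.9496.

1.9496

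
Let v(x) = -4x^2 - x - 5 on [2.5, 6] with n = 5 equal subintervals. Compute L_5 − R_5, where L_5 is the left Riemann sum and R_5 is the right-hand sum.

L_5 = -257.81.
R_5 = -343.56.
L_5 − R_5 = 85.75.

85.75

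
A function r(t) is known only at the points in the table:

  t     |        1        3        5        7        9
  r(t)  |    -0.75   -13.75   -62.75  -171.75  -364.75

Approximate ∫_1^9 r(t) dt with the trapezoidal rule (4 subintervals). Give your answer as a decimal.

-862

Δt = 2.
T_4 = (2/2)·[(-0.75) + 2·(-13.75) + 2·(-62.75) + 2·(-171.75) + (-364.75)] = -862.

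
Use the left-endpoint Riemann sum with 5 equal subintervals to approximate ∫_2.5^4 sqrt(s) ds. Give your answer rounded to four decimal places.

2.6348

Δs = (4 − 2.5)/5 = 0.3.
Left endpoints: 2.5, 2.8, 3.1, 3.4, 3.7.
f(2.5) ≈ 1.5811, f(2.8) ≈ 1.6733, f(3.1) ≈ 1.7607, f(3.4) ≈ 1.8439, f(3.7) ≈ 1.9235.
Sum = Δs · [f(2.5) + f(2.8) + f(3.1) + f(3.4) + f(3.7)].
Sum ≈ 2.6348.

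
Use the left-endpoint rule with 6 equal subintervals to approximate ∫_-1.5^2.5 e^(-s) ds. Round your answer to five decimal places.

6.02789

Δs = (2.5 − (-1.5))/6 = 2/3.
Left endpoints: -1.5, -5/6, -1/6, 0.5, 7/6, 11/6.
f(-1.5) ≈ 4.48169, f(-5/6) ≈ 2.30098, f(-1/6) ≈ 1.18136, f(0.5) ≈ 0.60653, f(7/6) ≈ 0.31140, f(11/6) ≈ 0.15988.
Sum = Δs · [f(-1.5) + f(-5/6) + f(-1/6) + ...].
Sum ≈ 6.02789.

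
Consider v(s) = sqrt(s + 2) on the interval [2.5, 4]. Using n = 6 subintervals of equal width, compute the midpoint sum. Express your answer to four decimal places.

3.4341

Δs = (4 − 2.5)/6 = 0.25.
Midpoints: 2.625, 2.875, 3.125, 3.375, 3.625, 3.875.
v(2.625) ≈ 2.1506, v(2.875) ≈ 2.2079, v(3.125) ≈ 2.2638, v(3.375) ≈ 2.3184, v(3.625) ≈ 2.3717, v(3.875) ≈ 2.4238.
Sum = Δs · [v(2.625) + v(2.875) + v(3.125) + ...].
Sum ≈ 3.4341.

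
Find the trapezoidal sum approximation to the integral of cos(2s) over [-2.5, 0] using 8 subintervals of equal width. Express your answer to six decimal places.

Δs = (0 − (-2.5))/8 = 0.3125.
f(-2.5) ≈ 0.283662, f(-2.1875) ≈ -0.331024, f(-1.875) ≈ -0.820559, f(-1.5625) ≈ -0.999862, f(-1.25) ≈ -0.801144, f(-0.9375) ≈ -0.299534, f(-0.625) ≈ 0.315322, f(-0.3125) ≈ 0.810963, f(0) ≈ 1.000000.
T_8 = (Δs/2)·[f(s_0) + 2f(s_1) + ... + 2f(s_{7}) + f(s_8)].
Sum ≈ -0.463752.

-0.463752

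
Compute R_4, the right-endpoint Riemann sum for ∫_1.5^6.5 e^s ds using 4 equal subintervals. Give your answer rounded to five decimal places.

1157.43585

Δs = (6.5 − 1.5)/4 = 1.25.
Right endpoints: 2.75, 4, 5.25, 6.5.
f(2.75) ≈ 15.64263, f(4) ≈ 54.59815, f(5.25) ≈ 190.56627, f(6.5) ≈ 665.14163.
Sum = Δs · [f(2.75) + f(4) + f(5.25) + f(6.5)].
Sum ≈ 1157.43585.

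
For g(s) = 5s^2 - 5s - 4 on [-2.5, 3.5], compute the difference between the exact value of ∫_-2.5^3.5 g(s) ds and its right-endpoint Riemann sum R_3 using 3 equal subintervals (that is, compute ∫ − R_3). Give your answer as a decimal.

-20

Exact integral: ∫_-2.5^3.5 g(s) ds = 58.5.
R_3 = 78.5.
Error = 58.5 − 78.5 = -20.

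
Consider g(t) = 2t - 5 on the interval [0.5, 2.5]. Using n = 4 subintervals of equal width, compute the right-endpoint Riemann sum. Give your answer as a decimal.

Δt = (2.5 − 0.5)/4 = 0.5.
Right endpoints: 1, 1.5, 2, 2.5.
g(1) = -3, g(1.5) = -2, g(2) = -1, g(2.5) = 0.
Sum = Δt · [g(1) + g(1.5) + g(2) + g(2.5)].
Sum = -3.

-3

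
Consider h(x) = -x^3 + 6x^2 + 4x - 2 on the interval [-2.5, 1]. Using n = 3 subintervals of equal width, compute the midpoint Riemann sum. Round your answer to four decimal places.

21.9905

Δx = (1 − (-2.5))/3 = 7/6.
Midpoints: -23/12, -0.75, 5/12.
h(-23/12) = 33551/1728, h(-0.75) = -1.203125, h(5/12) = 1099/1728.
Sum = Δx · [h(-23/12) + h(-0.75) + h(5/12)].
Sum ≈ 21.9905.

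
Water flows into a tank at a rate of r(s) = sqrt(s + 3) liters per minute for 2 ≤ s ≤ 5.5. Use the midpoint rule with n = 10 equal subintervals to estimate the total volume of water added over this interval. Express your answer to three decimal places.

9.068

Δs = (5.5 − 2)/10 = 0.35.
Midpoints: 2.175, 2.525, 2.875, 3.225, 3.575, 3.925, 4.275, 4.625, 4.975, 5.325.
r(2.175) ≈ 2.275, r(2.525) ≈ 2.351, r(2.875) ≈ 2.424, r(3.225) ≈ 2.495, r(3.575) ≈ 2.564, r(3.925) ≈ 2.632, r(4.275) ≈ 2.697, r(4.625) ≈ 2.761, r(4.975) ≈ 2.824, r(5.325) ≈ 2.885.
Sum = Δs · [r(2.175) + r(2.525) + r(2.875) + ...].
Sum ≈ 9.068.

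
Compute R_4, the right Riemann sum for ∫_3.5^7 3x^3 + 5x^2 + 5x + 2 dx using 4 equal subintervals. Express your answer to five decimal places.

2792.58301

Δx = (7 − 3.5)/4 = 0.875.
Right endpoints: 4.375, 5.25, 6.125, 7.
f(4.375) = 189849/512, f(5.25) = 600.171875, f(6.125) = 465691/512, f(7) = 1311.
Sum = Δx · [f(4.375) + f(5.25) + f(6.125) + f(7)].
Sum ≈ 2792.58301.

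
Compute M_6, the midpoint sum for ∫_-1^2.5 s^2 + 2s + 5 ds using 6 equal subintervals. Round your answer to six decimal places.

28.192419

Δs = (2.5 − (-1))/6 = 7/12.
Midpoints: -17/24, -0.125, 11/24, 25/24, 1.625, 53/24.
f(-17/24) = 2353/576, f(-0.125) = 4.765625, f(11/24) = 3529/576, f(25/24) = 4705/576, f(1.625) = 10.890625, f(53/24) = 8233/576.
Sum = Δs · [f(-17/24) + f(-0.125) + f(11/24) + ...].
Sum ≈ 28.192419.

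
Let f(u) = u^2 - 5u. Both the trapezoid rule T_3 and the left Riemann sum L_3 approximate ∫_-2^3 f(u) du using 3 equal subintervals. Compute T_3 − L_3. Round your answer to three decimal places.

-16.667

T_3 ≈ 1.48148.
L_3 ≈ 18.14815.
T_3 − L_3 ≈ -16.667.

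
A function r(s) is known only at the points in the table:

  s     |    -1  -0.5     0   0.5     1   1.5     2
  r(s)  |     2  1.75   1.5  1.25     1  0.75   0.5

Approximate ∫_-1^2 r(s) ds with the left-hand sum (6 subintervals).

Δs = 0.5.
Sum = 0.5·[2 + 1.75 + 1.5 + 1.25 + 1 + 0.75] = 4.125.

4.125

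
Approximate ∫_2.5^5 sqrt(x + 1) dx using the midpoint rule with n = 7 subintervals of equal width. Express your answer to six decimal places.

5.433027

Δx = (5 − 2.5)/7 = 5/14.
Midpoints: 75/28, 85/28, 95/28, 3.75, 115/28, 125/28, 135/28.
f(75/28) ≈ 1.917960, f(85/28) ≈ 2.008909, f(95/28) ≈ 2.095914, f(3.75) ≈ 2.179449, f(115/28) ≈ 2.259899, f(125/28) ≈ 2.337581, f(135/28) ≈ 2.412764.
Sum = Δx · [f(75/28) + f(85/28) + f(95/28) + ...].
Sum ≈ 5.433027.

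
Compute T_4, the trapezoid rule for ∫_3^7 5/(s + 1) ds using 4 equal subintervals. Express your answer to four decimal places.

3.4851

Δs = (7 − 3)/4 = 1.
f(3) = 1.25, f(4) = 1, f(5) = 5/6, f(6) = 5/7, f(7) = 0.625.
T_4 = (Δs/2)·[f(s_0) + 2f(s_1) + 2f(s_2) + 2f(s_3) + f(s_4)].
Sum ≈ 3.4851.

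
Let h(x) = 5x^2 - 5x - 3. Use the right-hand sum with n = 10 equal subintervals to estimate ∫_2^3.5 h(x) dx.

35.559375

Δx = (3.5 − 2)/10 = 0.15.
Right endpoints: 2.15, 2.3, 2.45, 2.6, 2.75, 2.9, 3.05, 3.2, 3.35, 3.5.
h(2.15) = 9.3625, h(2.3) = 11.95, h(2.45) = 14.7625, h(2.6) = 17.8, h(2.75) = 21.0625, h(2.9) = 24.55, h(3.05) = 28.2625, h(3.2) = 32.2, h(3.35) = 36.3625, h(3.5) = 40.75.
Sum = Δx · [h(2.15) + h(2.3) + h(2.45) + ...].
Sum = 35.559375.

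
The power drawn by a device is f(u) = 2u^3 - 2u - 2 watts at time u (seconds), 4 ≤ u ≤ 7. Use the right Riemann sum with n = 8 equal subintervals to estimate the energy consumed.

Δu = (7 − 4)/8 = 0.375.
Right endpoints: 4.375, 4.75, 5.125, 5.5, 5.875, 6.25, 6.625, 7.
f(4.375) = 156.73046875, f(4.75) = 202.84375, f(5.125) = 256.97265625, f(5.5) = 319.75, f(5.875) = 391.80859375, f(6.25) = 473.78125, f(6.625) = 566.30078125, f(7) = 670.
Sum = Δu · [f(4.375) + f(4.75) + f(5.125) + ...].
Sum = 1139.3203125.

1139.3203125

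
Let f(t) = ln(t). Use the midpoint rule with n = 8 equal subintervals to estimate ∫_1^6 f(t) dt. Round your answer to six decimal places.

5.763787

Δt = (6 − 1)/8 = 0.625.
Midpoints: 1.3125, 1.9375, 2.5625, 3.1875, 3.8125, 4.4375, 5.0625, 5.6875.
f(1.3125) ≈ 0.271934, f(1.9375) ≈ 0.661398, f(2.5625) ≈ 0.940983, f(3.1875) ≈ 1.159237, f(3.8125) ≈ 1.338285, f(4.4375) ≈ 1.490091, f(5.0625) ≈ 1.621860, f(5.6875) ≈ 1.738271.
Sum = Δt · [f(1.3125) + f(1.9375) + f(2.5625) + ...].
Sum ≈ 5.763787.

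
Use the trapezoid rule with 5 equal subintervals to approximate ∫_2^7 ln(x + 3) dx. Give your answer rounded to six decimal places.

9.970347

Δx = (7 − 2)/5 = 1.
f(2) ≈ 1.609438, f(3) ≈ 1.791759, f(4) ≈ 1.945910, f(5) ≈ 2.079442, f(6) ≈ 2.197225, f(7) ≈ 2.302585.
T_5 = (Δx/2)·[f(x_0) + 2f(x_1) + ... + 2f(x_{4}) + f(x_5)].
Sum ≈ 9.970347.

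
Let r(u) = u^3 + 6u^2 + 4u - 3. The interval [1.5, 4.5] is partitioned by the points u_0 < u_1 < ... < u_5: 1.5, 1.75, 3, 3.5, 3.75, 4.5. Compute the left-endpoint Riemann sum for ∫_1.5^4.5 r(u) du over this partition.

228.3125

Subinterval widths: 0.25, 1.25, 0.5, 0.25, 0.75.
Left endpoints: 1.5, 1.75, 3, 3.5, 3.75.
r(1.5) = 19.875, r(1.75) = 27.734375, r(3) = 90, r(3.5) = 127.375, r(3.75) = 149.109375.
Sum = Σ Δu_i · r(u_i).
Sum = 228.3125.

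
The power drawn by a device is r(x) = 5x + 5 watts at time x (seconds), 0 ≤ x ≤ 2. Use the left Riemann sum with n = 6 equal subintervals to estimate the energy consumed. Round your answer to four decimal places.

18.3333

Δx = (2 − 0)/6 = 1/3.
Left endpoints: 0, 1/3, 2/3, 1, 4/3, 5/3.
r(0) = 5, r(1/3) = 20/3, r(2/3) = 25/3, r(1) = 10, r(4/3) = 35/3, r(5/3) = 40/3.
Sum = Δx · [r(0) + r(1/3) + r(2/3) + ...].
Sum ≈ 18.3333.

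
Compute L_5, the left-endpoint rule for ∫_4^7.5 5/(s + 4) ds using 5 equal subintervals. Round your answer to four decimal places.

Δs = (7.5 − 4)/5 = 0.7.
Left endpoints: 4, 4.7, 5.4, 6.1, 6.8.
f(4) = 0.625, f(4.7) = 50/87, f(5.4) = 25/47, f(6.1) = 50/101, f(6.8) = 25/54.
Sum = Δs · [f(4) + f(4.7) + f(5.4) + f(6.1) + f(6.8)].
Sum ≈ 1.8827.

1.8827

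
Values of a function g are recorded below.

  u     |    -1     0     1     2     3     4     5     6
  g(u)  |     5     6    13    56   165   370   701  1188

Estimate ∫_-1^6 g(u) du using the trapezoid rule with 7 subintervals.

1907.5

Δu = 1.
T_7 = (1/2)·[5 + 2·6 + 2·13 + 2·56 + 2·165 + 2·370 + 2·701 + 1188] = 1907.5.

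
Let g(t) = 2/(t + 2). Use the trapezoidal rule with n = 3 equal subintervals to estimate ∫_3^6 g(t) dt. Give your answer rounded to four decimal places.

0.9440

Δt = (6 − 3)/3 = 1.
g(3) = 0.4, g(4) = 1/3, g(5) = 2/7, g(6) = 0.25.
T_3 = (Δt/2)·[g(t_0) + 2g(t_1) + 2g(t_2) + g(t_3)].
Sum ≈ 0.9440.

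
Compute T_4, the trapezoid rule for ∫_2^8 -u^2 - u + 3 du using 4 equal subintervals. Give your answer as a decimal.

-182.25

Δu = (8 − 2)/4 = 1.5.
f(2) = -3, f(3.5) = -12.75, f(5) = -27, f(6.5) = -45.75, f(8) = -69.
T_4 = (Δu/2)·[f(u_0) + 2f(u_1) + 2f(u_2) + 2f(u_3) + f(u_4)].
Sum = -182.25.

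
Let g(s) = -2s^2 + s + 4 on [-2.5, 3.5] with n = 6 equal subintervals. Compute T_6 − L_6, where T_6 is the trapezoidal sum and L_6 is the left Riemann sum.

-3

T_6 = -14.
L_6 = -11.
T_6 − L_6 = -3.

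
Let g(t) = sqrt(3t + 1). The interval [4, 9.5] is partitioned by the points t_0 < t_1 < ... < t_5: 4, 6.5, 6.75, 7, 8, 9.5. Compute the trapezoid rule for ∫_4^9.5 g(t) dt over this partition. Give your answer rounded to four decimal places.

25.1400

Subinterval widths: 2.5, 0.25, 0.25, 1, 1.5.
g(4) ≈ 3.6056, g(6.5) ≈ 4.5277, g(6.75) ≈ 4.6098, g(7) ≈ 4.6904, g(8) ≈ 5.0000, g(9.5) ≈ 5.4314.
On each subinterval the trapezoid contributes (Δt_i/2)·[g(t_{i-1}) + g(t_i)].
Sum ≈ 25.1400.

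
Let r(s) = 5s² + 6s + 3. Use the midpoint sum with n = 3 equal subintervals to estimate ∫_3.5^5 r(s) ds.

179.46875

Δs = (5 − 3.5)/3 = 0.5.
Midpoints: 3.75, 4.25, 4.75.
r(3.75) = 95.8125, r(4.25) = 118.8125, r(4.75) = 144.3125.
Sum = Δs · [r(3.75) + r(4.25) + r(4.75)].
Sum = 179.46875.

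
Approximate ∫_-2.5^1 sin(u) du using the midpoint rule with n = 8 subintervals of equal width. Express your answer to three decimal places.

-1.352

Δu = (1 − (-2.5))/8 = 0.4375.
Midpoints: -2.28125, -1.84375, -1.40625, -0.96875, -0.53125, -0.09375, 0.34375, 0.78125.
f(-2.28125) ≈ -0.758, f(-1.84375) ≈ -0.963, f(-1.40625) ≈ -0.986, f(-0.96875) ≈ -0.824, f(-0.53125) ≈ -0.507, f(-0.09375) ≈ -0.094, f(0.34375) ≈ 0.337, f(0.78125) ≈ 0.704.
Sum = Δu · [f(-2.28125) + f(-1.84375) + f(-1.40625) + ...].
Sum ≈ -1.352.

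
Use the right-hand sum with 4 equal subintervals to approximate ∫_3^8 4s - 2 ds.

112.5

Δs = (8 − 3)/4 = 1.25.
Right endpoints: 4.25, 5.5, 6.75, 8.
f(4.25) = 15, f(5.5) = 20, f(6.75) = 25, f(8) = 30.
Sum = Δs · [f(4.25) + f(5.5) + f(6.75) + f(8)].
Sum = 112.5.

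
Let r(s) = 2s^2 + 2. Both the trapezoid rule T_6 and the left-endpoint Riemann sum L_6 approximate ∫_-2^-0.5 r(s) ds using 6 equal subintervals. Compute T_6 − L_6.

T_6 = 8.28125.
L_6 = 9.21875.
T_6 − L_6 = -0.9375.

-0.9375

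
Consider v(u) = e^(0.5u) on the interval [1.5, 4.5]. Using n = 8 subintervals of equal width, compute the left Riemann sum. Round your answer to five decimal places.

13.40262

Δu = (4.5 − 1.5)/8 = 0.375.
Left endpoints: 1.5, 1.875, 2.25, 2.625, 3, 3.375, 3.75, 4.125.
v(1.5) ≈ 2.11700, v(1.875) ≈ 2.55359, v(2.25) ≈ 3.08022, v(2.625) ≈ 3.71545, v(3) ≈ 4.48169, v(3.375) ≈ 5.40595, v(3.75) ≈ 6.52082, v(4.125) ≈ 7.86561.
Sum = Δu · [v(1.5) + v(1.875) + v(2.25) + ...].
Sum ≈ 13.40262.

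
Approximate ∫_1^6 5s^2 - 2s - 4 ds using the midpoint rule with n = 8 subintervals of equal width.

302.51953125

Δs = (6 − 1)/8 = 0.625.
Midpoints: 1.3125, 1.9375, 2.5625, 3.1875, 3.8125, 4.4375, 5.0625, 5.6875.
f(1.3125) = 1.98828125, f(1.9375) = 10.89453125, f(2.5625) = 23.70703125, f(3.1875) = 40.42578125, f(3.8125) = 61.05078125, f(4.4375) = 85.58203125, f(5.0625) = 114.01953125, f(5.6875) = 146.36328125.
Sum = Δs · [f(1.3125) + f(1.9375) + f(2.5625) + ...].
Sum = 302.51953125.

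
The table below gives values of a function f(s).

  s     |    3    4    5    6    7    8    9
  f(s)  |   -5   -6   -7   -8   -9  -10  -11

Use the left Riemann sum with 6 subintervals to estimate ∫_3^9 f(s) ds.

-45

Δs = 1.
Sum = 1·[(-5) + (-6) + (-7) + (-8) + (-9) + (-10)] = -45.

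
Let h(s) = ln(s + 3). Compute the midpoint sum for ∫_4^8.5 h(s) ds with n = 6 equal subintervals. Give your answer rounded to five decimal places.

9.96693

Δs = (8.5 − 4)/6 = 0.75.
Midpoints: 4.375, 5.125, 5.875, 6.625, 7.375, 8.125.
h(4.375) ≈ 1.99810, h(5.125) ≈ 2.09495, h(5.875) ≈ 2.18324, h(6.625) ≈ 2.26436, h(7.375) ≈ 2.33940, h(8.125) ≈ 2.40919.
Sum = Δs · [h(4.375) + h(5.125) + h(5.875) + ...].
Sum ≈ 9.96693.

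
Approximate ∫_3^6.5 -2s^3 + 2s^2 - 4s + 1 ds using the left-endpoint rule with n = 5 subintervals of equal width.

Δs = (6.5 − 3)/5 = 0.7.
Left endpoints: 3, 3.7, 4.4, 5.1, 5.8.
f(3) = -47, f(3.7) = -87.726, f(4.4) = -148.248, f(5.1) = -232.682, f(5.8) = -345.144.
Sum = Δs · [f(3) + f(3.7) + f(4.4) + f(5.1) + f(5.8)].
Sum = -602.56.

-602.56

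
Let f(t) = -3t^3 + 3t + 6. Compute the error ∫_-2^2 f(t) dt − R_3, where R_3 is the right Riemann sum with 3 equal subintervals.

Exact integral: ∫_-2^2 f(t) dt = 24.
R_3 = 0.
Error = 24 − 0 = 24.

24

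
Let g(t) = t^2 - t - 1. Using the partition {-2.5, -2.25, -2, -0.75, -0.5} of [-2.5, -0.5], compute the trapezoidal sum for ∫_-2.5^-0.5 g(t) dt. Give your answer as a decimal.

Subinterval widths: 0.25, 0.25, 1.25, 0.25.
g(-2.5) = 7.75, g(-2.25) = 6.3125, g(-2) = 5, g(-0.75) = 0.3125, g(-0.5) = -0.25.
On each subinterval the trapezoid contributes (Δt_i/2)·[g(t_{i-1}) + g(t_i)].
Sum = 6.5.

6.5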